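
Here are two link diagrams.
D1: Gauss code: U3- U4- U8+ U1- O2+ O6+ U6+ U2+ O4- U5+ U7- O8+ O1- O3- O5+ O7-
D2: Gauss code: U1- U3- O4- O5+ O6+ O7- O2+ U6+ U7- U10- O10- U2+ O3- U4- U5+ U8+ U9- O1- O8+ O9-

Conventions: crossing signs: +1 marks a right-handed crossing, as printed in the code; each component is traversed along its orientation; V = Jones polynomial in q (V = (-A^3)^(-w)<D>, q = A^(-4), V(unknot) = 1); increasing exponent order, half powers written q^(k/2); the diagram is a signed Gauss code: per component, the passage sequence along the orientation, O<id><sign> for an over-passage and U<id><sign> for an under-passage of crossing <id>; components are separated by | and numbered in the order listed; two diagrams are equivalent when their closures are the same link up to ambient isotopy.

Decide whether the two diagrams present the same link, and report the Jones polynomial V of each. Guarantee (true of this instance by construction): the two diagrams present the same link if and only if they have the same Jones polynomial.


same link: yes
V(D1) = 1  [8 crossings, <D> = 1, w = 0]
V(D2) = 1  (w -2, c 10, <D> = A^-6)
note: one V(q) for all 2 diagrams — one class (guaranteed)


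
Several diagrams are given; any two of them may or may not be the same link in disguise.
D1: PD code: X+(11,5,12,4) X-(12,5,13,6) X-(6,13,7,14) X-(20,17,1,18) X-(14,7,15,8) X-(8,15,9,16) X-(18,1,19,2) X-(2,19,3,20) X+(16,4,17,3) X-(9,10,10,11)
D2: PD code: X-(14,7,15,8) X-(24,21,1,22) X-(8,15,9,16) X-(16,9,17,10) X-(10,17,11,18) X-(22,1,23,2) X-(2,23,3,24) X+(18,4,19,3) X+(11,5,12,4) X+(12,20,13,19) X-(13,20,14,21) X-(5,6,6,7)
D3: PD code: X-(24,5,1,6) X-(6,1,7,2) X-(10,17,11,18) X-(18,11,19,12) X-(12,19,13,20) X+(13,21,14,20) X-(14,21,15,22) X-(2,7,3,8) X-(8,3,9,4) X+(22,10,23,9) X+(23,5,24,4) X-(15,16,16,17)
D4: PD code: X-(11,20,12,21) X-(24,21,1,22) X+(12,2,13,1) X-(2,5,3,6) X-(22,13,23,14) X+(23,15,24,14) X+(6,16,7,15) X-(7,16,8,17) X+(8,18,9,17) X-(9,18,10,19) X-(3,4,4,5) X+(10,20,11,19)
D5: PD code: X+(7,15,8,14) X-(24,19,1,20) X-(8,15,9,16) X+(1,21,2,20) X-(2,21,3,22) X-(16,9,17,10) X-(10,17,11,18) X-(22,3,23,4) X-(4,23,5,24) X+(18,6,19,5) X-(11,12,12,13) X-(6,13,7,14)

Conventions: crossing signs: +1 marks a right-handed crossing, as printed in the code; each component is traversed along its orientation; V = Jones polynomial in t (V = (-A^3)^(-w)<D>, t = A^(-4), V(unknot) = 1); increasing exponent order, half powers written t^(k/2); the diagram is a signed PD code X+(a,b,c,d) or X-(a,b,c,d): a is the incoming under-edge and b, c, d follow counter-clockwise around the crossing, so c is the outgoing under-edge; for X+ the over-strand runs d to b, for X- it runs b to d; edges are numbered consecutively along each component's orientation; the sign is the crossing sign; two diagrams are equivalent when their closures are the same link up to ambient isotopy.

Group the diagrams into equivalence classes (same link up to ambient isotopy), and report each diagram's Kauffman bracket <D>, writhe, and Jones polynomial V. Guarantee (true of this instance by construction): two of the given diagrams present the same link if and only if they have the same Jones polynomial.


grouping into links: {D1, D2, D3, D5} | {D4}
V(D1) = t^-8 - 2t^-7 + t^-6 - 2t^-5 + 2t^-4 + t^-2  (w -6, c 10, <D> = A^-10 + 2A^-2 - 2A^2 + A^6 - 2A^10 + A^14)
V(D2) = t^-8 - 2t^-7 + t^-6 - 2t^-5 + 2t^-4 + t^-2  (w -6, c 12, <D> = A^-10 + 2A^-2 - 2A^2 + A^6 - 2A^10 + A^14)
V(D3) = t^-8 - 2t^-7 + t^-6 - 2t^-5 + 2t^-4 + t^-2  (w -6, c 12, <D> = A^-10 + 2A^-2 - 2A^2 + A^6 - 2A^10 + A^14)
V(D4) = 1  (w -2, c 12, <D> = A^-6)
D5 (bracket A^-10 + 2A^-2 - 2A^2 + A^6 - 2A^10 + A^14; 12 crossings at w = -6): V = t^-8 - 2t^-7 + t^-6 - 2t^-5 + 2t^-4 + t^-2
why: 2 classes among 5 diagrams; unequal V(t) rules out equality


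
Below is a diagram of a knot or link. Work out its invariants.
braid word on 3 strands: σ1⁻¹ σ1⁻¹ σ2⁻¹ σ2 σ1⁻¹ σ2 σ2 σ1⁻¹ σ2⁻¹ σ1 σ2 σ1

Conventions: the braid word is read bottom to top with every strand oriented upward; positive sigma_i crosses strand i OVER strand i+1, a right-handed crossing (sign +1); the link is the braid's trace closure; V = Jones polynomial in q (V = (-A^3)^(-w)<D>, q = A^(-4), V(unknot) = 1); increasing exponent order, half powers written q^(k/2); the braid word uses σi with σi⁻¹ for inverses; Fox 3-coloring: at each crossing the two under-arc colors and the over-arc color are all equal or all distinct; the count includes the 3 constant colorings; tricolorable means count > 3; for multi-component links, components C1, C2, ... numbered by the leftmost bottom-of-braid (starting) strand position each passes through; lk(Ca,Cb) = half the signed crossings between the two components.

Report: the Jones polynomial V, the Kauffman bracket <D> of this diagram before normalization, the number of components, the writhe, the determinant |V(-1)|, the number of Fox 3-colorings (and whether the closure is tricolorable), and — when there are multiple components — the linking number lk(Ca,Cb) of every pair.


Jones polynomial: V(q) = -q^-3 + q^-2 - q^-1 + 3 - q + q^2 - q^3
<D> = -A^-12 + A^-8 - A^-4 + 3 - A^4 + A^8 - A^12; writhe 0
components 1, writhe 0 (12 crossings)
3-colorings: 27 of 3^12, det 9 — tricolorable
note: the span of V is 6, forcing >= 6 crossings in any diagram


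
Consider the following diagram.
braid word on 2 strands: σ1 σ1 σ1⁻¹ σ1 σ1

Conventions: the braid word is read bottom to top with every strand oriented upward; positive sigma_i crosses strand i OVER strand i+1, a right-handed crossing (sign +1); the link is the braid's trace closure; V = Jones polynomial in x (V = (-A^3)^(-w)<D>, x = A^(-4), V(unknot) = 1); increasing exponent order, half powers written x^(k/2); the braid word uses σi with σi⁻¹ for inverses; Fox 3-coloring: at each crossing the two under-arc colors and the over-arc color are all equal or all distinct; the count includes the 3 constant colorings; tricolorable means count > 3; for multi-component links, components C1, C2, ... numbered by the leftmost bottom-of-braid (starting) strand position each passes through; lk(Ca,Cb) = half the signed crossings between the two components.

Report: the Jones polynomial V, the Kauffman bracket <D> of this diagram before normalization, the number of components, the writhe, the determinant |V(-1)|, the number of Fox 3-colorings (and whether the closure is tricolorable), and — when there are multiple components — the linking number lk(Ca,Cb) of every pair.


Jones polynomial: V(x) = x + x^3 - x^4
<D> = A^-7 - A^-3 - A^5; writhe +3
components 1, writhe +3 (5 crossings)
3-colorings: 9 of 3^5, det 3 — tricolorable
note: the word shrinks to σ1 σ1 σ1 after cancelling


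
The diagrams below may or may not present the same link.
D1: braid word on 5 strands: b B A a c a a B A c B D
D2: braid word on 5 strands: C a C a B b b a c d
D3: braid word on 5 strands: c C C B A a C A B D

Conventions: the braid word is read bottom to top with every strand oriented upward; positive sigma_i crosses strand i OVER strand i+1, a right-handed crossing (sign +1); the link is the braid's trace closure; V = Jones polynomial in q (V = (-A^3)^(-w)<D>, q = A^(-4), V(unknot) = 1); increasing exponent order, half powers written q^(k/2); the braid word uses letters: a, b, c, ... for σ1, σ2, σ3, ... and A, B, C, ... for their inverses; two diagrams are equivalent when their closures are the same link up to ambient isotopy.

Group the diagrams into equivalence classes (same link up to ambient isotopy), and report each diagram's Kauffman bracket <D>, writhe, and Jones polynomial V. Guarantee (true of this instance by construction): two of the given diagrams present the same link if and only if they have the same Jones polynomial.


grouping into links: {D1} | {D2} | {D3}
V(D1) = 1  (w 0, c 12, <D> = 1)
V(D2) = q + q^3 - q^4  [10 crossings, <D> = -A^-4 + 1 + A^8, w = +4]
D3 (bracket A^-14 + A^-6 - A^-2; 10 crossings at w = -6): V = -q^-4 + q^-3 + q^-1
why: V(q) takes 3 values over 3 diagrams, fixing the grouping


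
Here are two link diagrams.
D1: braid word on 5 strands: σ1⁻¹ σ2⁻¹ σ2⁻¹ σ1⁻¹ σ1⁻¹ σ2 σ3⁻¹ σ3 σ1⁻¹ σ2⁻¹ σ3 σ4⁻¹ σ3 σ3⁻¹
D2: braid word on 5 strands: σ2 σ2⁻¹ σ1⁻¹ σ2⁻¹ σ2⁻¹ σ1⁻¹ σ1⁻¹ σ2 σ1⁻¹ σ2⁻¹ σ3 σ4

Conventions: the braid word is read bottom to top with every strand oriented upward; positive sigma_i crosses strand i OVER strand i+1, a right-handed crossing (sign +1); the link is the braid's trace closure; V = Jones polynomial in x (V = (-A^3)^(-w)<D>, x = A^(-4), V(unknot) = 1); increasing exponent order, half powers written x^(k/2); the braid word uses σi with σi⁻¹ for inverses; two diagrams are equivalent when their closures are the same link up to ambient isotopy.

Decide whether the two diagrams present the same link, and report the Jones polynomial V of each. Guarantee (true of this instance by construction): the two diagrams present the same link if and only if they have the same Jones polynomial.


equivalent: yes
V(D1) = x^-8 - 2x^-7 + x^-6 - 2x^-5 + 2x^-4 + x^-2  (w -6, c 14, <D> = A^-10 + 2A^-2 - 2A^2 + A^6 - 2A^10 + A^14)
V(D2) = x^-8 - 2x^-7 + x^-6 - 2x^-5 + 2x^-4 + x^-2  (w -4, c 12, <D> = A^-4 + 2A^4 - 2A^8 + A^12 - 2A^16 + A^20)
why: Markov moves rewrite D1 (14 crossings) into D2 (12)


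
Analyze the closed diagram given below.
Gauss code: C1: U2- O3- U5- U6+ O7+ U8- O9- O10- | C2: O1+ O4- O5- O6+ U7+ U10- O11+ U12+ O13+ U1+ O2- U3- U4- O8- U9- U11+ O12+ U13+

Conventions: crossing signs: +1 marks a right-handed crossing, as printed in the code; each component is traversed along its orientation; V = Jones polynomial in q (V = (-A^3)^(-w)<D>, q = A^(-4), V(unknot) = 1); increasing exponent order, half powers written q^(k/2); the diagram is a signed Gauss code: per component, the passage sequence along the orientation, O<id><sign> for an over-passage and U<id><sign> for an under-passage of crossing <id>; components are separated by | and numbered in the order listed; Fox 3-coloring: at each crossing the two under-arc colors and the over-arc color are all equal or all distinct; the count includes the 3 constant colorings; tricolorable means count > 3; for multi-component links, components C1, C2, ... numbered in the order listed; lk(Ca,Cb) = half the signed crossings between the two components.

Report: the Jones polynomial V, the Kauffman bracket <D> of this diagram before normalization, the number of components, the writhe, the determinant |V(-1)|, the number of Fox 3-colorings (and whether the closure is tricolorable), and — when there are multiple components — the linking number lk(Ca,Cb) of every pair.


V = -q^(-11/2) + 2q^(-9/2) - 3q^(-7/2) + 3q^(-5/2) - 5q^(-3/2) + 4q^(-1/2) - 4q^(1/2) + 3q^(3/2) - 2q^(5/2) + q^(7/2)
<D> = -A^-17 + 2A^-13 - 3A^-9 + 4A^-5 - 4A^-1 + 5A^3 - 3A^7 + 3A^11 - 2A^15 + A^19 (w = -1)
2 components over 13 crossings, w = -1
lk(C1,C2): -2
3 Fox colorings among 3^13, |V(-1)| = 28: not tricolorable
why: the 1 component pair carries total linking -2


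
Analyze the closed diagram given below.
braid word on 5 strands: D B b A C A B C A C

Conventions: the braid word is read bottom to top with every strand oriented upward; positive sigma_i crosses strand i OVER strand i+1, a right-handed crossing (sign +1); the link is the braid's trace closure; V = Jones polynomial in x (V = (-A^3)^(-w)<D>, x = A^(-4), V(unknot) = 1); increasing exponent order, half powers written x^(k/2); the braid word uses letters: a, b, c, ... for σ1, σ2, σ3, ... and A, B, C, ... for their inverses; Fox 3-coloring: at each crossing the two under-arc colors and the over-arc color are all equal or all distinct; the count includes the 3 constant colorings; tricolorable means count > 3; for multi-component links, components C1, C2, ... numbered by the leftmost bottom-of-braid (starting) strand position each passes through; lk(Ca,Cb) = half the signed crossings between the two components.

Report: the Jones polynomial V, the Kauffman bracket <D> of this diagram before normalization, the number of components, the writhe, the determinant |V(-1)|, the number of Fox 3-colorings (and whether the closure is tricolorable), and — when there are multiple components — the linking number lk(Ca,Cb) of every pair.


V(x) = x^-8 - 2x^-7 + x^-6 - 2x^-5 + 2x^-4 + x^-2
bracket: A^-16 + 2A^-8 - 2A^-4 + 1 - 2A^4 + A^8, w = -8
1 component, writhe -8, over 10 crossings
det 9, colorings 27 of 3^10 — tricolorable
observation: w = -8 (over 10 crossings) is diagram-only; (-A^3)^(8) removes it from V


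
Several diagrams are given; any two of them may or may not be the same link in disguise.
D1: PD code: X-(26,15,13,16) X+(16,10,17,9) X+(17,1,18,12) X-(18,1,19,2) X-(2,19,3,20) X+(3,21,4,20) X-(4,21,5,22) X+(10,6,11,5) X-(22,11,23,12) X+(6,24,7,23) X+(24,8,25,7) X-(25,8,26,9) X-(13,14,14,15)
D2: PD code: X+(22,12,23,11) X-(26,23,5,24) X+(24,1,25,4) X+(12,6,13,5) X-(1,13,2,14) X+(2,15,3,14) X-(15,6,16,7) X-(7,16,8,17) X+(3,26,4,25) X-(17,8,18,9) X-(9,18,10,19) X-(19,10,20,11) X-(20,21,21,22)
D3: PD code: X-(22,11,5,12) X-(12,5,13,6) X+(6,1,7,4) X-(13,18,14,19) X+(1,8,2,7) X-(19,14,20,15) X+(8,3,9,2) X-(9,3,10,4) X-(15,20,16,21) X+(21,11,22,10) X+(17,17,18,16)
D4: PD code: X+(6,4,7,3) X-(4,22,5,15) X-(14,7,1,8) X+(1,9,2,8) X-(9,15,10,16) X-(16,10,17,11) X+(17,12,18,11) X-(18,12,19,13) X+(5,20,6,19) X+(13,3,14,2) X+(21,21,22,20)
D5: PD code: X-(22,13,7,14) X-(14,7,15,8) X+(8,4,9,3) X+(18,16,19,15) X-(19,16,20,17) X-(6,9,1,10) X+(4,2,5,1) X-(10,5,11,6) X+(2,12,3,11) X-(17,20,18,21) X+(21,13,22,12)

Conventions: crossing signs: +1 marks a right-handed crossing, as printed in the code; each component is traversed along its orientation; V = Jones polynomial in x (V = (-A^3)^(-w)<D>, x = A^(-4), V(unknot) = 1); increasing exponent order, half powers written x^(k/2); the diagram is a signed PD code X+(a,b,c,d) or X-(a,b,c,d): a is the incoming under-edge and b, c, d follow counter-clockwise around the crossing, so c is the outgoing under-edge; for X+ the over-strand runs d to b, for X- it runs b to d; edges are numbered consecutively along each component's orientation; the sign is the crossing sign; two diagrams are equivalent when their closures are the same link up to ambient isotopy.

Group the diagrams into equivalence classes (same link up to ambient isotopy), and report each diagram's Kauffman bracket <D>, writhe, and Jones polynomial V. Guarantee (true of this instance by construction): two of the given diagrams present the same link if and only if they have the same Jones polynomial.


equivalence classes: {D1, D5} | {D2, D3} | {D4}
D1 (bracket -A^-17 + 2A^-13 - A^-9 + 2A^-5 - A^-1 + A^3; 13 crossings at w = -1): V = -x^(-3/2) + x^(-1/2) - 2x^(1/2) + x^(3/2) - 2x^(5/2) + x^(7/2)
V(D2) = x^(-7/2) - x^(-5/2) + x^(-3/2) - 2x^(-1/2) - x^(3/2)  [13 crossings, <D> = A^-15 + 2A^-7 - A^-3 + A - A^5, w = -3]
V(D3) = x^(-7/2) - x^(-5/2) + x^(-3/2) - 2x^(-1/2) - x^(3/2)  [11 crossings, <D> = A^-9 + 2A^-1 - A^3 + A^7 - A^11, w = -1]
D4 (bracket A^5 + A^13; 11 crossings at w = +1): V = -x^(-5/2) - x^(-1/2)
V(D5) = -x^(-3/2) + x^(-1/2) - 2x^(1/2) + x^(3/2) - 2x^(5/2) + x^(7/2)  (w -1, c 11, <D> = -A^-17 + 2A^-13 - A^-9 + 2A^-5 - A^-1 + A^3)
key observation: comparing 5 Jones polynomials yields 3 groups


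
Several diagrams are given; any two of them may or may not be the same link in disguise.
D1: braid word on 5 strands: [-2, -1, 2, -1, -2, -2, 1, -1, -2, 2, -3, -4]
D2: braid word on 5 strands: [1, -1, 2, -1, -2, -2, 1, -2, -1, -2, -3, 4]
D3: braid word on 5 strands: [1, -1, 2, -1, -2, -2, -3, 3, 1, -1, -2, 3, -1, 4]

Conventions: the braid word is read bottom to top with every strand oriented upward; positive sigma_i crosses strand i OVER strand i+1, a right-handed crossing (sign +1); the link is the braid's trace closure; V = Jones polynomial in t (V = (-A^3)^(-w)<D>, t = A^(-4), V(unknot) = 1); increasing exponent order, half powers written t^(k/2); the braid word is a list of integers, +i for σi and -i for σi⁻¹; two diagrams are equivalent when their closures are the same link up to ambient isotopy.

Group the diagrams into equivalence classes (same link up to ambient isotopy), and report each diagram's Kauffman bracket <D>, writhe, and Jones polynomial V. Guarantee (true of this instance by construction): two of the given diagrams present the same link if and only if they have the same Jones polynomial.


equivalence classes: {D1, D2, D3}
D1 (bracket A^-14 - A^-10 + 2A^-6 - A^-2 + A^2 - A^6; 12 crossings at w = -6): V = -t^-6 + t^-5 - t^-4 + 2t^-3 - t^-2 + t^-1
V(D2) = -t^-6 + t^-5 - t^-4 + 2t^-3 - t^-2 + t^-1  (w -4, c 12, <D> = A^-8 - A^-4 + 2 - A^4 + A^8 - A^12)
V(D3) = -t^-6 + t^-5 - t^-4 + 2t^-3 - t^-2 + t^-1  (w -2, c 14, <D> = A^-2 - A^2 + 2A^6 - A^10 + A^14 - A^18)
observation: one V(t) for all 3 diagrams — one class (guaranteed)


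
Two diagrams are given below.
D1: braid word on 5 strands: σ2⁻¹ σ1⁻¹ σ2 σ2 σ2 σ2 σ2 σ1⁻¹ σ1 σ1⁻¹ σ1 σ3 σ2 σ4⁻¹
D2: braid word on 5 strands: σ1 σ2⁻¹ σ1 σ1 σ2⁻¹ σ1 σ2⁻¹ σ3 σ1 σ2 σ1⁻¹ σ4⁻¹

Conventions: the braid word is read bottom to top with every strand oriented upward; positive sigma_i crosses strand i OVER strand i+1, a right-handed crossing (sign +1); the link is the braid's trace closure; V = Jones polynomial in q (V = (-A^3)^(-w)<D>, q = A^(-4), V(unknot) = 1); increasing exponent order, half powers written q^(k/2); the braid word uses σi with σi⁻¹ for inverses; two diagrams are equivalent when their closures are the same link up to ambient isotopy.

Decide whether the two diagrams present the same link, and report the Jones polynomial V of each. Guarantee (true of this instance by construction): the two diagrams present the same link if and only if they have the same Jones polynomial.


same link: no
V(D1) = q^2 + q^4 - q^5 + q^6 - q^7  [14 crossings, <D> = -A^-16 + A^-12 - A^-8 + A^-4 + A^4, w = +4]
V(D2) = q^-1 - 1 + 2q - 2q^2 + 2q^3 - 2q^4 + q^5  (w +2, c 12, <D> = A^-14 - 2A^-10 + 2A^-6 - 2A^-2 + 2A^2 - A^6 + A^10)
note: 2 values of V(q) split the 2 diagrams


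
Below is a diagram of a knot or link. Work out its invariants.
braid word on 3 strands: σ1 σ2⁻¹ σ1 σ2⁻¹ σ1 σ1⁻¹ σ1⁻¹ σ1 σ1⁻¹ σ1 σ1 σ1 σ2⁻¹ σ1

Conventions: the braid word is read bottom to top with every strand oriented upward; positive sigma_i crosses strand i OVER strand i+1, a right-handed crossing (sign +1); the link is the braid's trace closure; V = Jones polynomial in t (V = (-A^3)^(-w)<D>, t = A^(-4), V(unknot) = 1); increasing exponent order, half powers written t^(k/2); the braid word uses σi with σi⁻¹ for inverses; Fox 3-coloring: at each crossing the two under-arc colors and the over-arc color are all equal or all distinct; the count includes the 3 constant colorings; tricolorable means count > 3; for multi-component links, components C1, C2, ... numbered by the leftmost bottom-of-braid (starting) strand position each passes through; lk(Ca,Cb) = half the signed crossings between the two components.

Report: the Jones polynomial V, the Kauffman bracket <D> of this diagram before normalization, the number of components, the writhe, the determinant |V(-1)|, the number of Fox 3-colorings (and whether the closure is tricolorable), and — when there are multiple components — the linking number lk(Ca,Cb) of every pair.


V(t) = -t^-2 + 3t^-1 - 4 + 6t - 6t^2 + 6t^3 - 5t^4 + 3t^5 - t^6
bracket: -A^-18 + 3A^-14 - 5A^-10 + 6A^-6 - 6A^-2 + 6A^2 - 4A^6 + 3A^10 - A^14, w = +2
1 component, writhe +2, over 14 crossings
det 35, colorings 3 of 3^14 — not tricolorable
observation: w = +2 (over 14 crossings) is diagram-only; (-A^3)^(-2) removes it from V


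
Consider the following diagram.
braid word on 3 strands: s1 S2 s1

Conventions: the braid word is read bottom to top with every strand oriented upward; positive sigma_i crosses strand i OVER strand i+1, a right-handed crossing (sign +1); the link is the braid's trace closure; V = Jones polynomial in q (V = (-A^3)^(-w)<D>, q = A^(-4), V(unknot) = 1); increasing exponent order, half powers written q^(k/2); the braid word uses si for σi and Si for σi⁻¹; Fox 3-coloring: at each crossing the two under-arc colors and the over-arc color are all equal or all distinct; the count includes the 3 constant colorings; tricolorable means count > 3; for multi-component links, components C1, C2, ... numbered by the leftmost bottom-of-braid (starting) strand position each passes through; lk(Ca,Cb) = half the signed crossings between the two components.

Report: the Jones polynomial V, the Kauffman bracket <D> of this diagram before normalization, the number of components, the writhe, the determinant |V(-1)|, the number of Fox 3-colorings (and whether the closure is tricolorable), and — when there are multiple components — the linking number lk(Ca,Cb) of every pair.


V(q) = -q^(1/2) - q^(5/2)
bracket: A^-7 + A, w = +1
2 components, writhe +1, over 3 crossings
lk(C1,C2) = +1
det 2, colorings 3 of 3^3 — not tricolorable
observation: w = +1 (over 3 crossings) is diagram-only; (-A^3)^(-1) removes it from V


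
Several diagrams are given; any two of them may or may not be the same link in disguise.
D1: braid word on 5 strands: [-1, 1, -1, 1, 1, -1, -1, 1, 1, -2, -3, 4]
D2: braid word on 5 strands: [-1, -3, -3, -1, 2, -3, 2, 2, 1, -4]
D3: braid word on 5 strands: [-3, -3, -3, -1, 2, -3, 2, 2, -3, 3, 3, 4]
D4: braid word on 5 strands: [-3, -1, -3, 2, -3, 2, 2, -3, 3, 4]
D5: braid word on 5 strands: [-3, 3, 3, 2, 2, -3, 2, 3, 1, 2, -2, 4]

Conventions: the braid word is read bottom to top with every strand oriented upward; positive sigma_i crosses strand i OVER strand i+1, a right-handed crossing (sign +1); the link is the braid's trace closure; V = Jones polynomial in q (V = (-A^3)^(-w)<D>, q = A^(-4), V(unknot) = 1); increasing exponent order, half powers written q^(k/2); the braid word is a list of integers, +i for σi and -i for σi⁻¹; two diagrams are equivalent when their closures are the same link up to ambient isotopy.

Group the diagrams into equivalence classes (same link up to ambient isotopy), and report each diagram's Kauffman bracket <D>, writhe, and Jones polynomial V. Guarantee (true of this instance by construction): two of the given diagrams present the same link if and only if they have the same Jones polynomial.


classes: {D1} | {D2, D3, D4} | {D5}
V(D1) = 1  [12 crossings, <D> = 1, w = 0]
V(D2) = -q^-3 + 2q^-2 - 2q^-1 + 3 - 2q + 2q^2 - q^3  (w -2, c 10, <D> = -A^-18 + 2A^-14 - 2A^-10 + 3A^-6 - 2A^-2 + 2A^2 - A^6)
D3 (bracket -A^-12 + 2A^-8 - 2A^-4 + 3 - 2A^4 + 2A^8 - A^12; 12 crossings at w = 0): V = -q^-3 + 2q^-2 - 2q^-1 + 3 - 2q + 2q^2 - q^3
V(D4) = -q^-3 + 2q^-2 - 2q^-1 + 3 - 2q + 2q^2 - q^3  (w 0, c 10, <D> = -A^-12 + 2A^-8 - 2A^-4 + 3 - 2A^4 + 2A^8 - A^12)
V(D5) = q - q^2 + 2q^3 - q^4 + q^5 - q^6  [12 crossings, <D> = -A^-6 + A^-2 - A^2 + 2A^6 - A^10 + A^14, w = +6]
insight: comparing 5 Jones polynomials yields 3 groups


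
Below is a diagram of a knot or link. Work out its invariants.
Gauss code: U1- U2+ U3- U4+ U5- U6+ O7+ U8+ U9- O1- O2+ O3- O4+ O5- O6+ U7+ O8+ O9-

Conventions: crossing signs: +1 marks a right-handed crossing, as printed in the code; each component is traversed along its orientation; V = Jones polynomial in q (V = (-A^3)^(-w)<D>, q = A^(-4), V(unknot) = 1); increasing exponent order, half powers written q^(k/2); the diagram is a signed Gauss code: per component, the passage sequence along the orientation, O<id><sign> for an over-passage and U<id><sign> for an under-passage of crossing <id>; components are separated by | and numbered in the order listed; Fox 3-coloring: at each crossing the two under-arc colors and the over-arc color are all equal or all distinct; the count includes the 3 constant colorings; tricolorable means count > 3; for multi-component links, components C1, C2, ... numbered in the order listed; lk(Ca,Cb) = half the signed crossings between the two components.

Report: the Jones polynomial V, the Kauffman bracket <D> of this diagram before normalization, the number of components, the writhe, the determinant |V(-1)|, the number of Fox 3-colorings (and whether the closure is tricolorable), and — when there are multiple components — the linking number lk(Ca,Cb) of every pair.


V(q) = 1
bracket: -A^3, w = +1
1 component, writhe +1, over 9 crossings
det 1, colorings 3 of 3^9 — not tricolorable
observation: |V(-1)| = 1: so not tricolorable, since 3 does not divide 1


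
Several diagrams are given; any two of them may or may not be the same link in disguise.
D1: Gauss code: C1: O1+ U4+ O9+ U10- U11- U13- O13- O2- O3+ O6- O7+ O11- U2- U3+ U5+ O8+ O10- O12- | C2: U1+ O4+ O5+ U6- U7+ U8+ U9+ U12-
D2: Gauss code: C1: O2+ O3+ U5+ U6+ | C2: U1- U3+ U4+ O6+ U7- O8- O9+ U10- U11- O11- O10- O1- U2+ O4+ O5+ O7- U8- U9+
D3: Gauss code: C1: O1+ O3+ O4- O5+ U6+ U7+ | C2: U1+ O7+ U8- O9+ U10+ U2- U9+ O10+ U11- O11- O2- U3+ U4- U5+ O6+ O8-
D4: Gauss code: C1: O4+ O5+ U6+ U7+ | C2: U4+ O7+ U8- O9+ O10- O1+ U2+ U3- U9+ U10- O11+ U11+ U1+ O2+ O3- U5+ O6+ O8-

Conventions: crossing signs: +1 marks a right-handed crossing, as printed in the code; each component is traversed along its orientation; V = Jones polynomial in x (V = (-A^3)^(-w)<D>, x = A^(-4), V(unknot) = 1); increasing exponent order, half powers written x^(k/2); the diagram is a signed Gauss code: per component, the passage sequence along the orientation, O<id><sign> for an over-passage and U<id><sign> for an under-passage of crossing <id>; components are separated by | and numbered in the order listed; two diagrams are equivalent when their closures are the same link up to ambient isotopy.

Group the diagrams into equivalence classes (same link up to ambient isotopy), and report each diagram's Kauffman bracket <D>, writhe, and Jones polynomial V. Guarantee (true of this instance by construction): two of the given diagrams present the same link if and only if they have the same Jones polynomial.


grouping into links: {D1, D2, D3, D4}
V(D1) = -x^(1/2) + x^(3/2) - x^(5/2) - x^(9/2)  (w +1, c 13, <D> = A^-15 + A^-7 - A^-3 + A)
V(D2) = -x^(1/2) + x^(3/2) - x^(5/2) - x^(9/2)  (w +1, c 11, <D> = A^-15 + A^-7 - A^-3 + A)
V(D3) = -x^(1/2) + x^(3/2) - x^(5/2) - x^(9/2)  (w +3, c 11, <D> = A^-9 + A^-1 - A^3 + A^7)
D4 (bracket A^-3 + A^5 - A^9 + A^13; 11 crossings at w = +5): V = -x^(1/2) + x^(3/2) - x^(5/2) - x^(9/2)
key observation: one V(x) for all 4 diagrams — one class (guaranteed)


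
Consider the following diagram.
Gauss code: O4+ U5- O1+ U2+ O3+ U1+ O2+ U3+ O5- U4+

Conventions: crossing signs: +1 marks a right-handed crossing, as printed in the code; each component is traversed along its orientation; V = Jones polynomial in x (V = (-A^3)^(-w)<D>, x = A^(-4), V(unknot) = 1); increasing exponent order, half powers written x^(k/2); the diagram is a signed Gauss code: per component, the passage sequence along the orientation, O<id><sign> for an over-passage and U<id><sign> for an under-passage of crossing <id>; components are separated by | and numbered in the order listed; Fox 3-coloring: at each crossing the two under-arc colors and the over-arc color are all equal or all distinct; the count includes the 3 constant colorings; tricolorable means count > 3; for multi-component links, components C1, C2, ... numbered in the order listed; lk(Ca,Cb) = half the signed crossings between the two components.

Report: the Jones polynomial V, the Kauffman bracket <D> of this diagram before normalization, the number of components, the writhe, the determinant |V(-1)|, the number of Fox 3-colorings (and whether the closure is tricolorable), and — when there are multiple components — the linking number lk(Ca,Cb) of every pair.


Jones polynomial: V(x) = x + x^3 - x^4
<D> = A^-7 - A^-3 - A^5; writhe +3
components 1, writhe +3 (5 crossings)
3-colorings: 9 of 3^5, det 3 — tricolorable
note: w = +3 (over 5 crossings) is diagram-only; (-A^3)^(-3) removes it from V


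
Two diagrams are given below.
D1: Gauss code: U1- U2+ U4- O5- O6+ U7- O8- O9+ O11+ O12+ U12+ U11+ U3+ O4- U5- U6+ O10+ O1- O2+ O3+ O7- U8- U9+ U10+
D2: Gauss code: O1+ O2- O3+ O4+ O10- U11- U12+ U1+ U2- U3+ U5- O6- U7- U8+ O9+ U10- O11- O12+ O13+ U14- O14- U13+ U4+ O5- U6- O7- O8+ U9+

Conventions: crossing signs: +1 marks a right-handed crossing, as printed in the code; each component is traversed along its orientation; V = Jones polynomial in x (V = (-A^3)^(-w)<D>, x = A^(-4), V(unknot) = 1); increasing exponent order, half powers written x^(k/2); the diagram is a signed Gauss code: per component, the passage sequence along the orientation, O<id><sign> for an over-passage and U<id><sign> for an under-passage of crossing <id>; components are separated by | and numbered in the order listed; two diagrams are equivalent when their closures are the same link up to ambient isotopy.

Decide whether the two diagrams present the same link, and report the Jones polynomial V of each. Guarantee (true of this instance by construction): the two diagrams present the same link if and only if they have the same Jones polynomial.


same link: yes
V(D1) = 1  [12 crossings, <D> = A^6, w = +2]
V(D2) = 1  (w 0, c 14, <D> = 1)
note: Reidemeister moves carry D1 (12 crossings) to D2 (14)


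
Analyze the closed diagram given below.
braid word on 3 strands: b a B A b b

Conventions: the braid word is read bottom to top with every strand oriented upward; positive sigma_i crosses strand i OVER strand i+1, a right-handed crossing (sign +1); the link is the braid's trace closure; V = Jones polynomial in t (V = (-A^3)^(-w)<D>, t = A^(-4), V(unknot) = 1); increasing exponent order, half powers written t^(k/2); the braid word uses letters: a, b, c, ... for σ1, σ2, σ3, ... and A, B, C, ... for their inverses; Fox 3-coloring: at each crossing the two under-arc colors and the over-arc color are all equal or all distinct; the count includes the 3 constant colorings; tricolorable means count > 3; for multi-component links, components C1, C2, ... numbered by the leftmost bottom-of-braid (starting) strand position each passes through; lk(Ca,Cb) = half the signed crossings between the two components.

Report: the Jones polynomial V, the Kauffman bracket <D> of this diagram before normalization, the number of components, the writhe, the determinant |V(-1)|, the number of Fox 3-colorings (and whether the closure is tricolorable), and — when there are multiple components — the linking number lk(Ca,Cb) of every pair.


V = t + t^3 - t^4
<D> = -A^-10 + A^-6 + A^2 (w = +2)
1 component over 6 crossings, w = +2
9 Fox colorings among 3^6, |V(-1)| = 3: tricolorable
why: |V(-1)| = 3: so tricolorable, since 3 divides 3


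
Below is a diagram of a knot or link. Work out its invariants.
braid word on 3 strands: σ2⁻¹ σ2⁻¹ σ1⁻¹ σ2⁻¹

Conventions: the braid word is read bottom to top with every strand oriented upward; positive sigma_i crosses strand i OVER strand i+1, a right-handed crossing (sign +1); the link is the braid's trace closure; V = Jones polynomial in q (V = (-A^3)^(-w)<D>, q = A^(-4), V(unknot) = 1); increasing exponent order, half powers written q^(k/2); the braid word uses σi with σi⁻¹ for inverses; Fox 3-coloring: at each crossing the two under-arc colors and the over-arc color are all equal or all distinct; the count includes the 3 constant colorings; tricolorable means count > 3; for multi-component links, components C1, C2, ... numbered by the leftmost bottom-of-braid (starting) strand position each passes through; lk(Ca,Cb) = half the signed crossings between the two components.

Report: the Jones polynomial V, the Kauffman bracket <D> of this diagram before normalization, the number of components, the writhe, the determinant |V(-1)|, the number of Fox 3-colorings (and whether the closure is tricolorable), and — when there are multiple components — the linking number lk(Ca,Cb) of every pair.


V(q) = -q^-4 + q^-3 + q^-1
bracket: A^-8 + 1 - A^4, w = -4
1 component, writhe -4, over 4 crossings
det 3, colorings 9 of 3^4 — tricolorable
observation: w = -4 (over 4 crossings) is diagram-only; (-A^3)^(4) removes it from V


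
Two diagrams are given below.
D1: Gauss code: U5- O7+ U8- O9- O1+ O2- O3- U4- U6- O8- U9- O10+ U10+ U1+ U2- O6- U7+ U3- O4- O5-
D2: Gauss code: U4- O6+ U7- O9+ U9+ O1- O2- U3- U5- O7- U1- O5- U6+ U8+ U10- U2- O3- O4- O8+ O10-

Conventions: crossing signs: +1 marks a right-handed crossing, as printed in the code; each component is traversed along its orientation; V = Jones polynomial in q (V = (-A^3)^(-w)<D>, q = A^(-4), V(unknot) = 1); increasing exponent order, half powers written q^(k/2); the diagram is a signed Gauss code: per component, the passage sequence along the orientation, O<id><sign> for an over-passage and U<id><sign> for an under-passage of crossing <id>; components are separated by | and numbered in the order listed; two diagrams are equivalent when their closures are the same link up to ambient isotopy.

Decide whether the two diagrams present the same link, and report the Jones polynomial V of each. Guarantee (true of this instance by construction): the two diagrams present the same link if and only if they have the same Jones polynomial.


same link: yes
V(D1) = -q^-6 + q^-5 - q^-4 + 2q^-3 - q^-2 + q^-1  [10 crossings, <D> = A^-8 - A^-4 + 2 - A^4 + A^8 - A^12, w = -4]
V(D2) = -q^-6 + q^-5 - q^-4 + 2q^-3 - q^-2 + q^-1  [10 crossings, <D> = A^-8 - A^-4 + 2 - A^4 + A^8 - A^12, w = -4]
insight: one V(q) for all 2 diagrams — one class (guaranteed)


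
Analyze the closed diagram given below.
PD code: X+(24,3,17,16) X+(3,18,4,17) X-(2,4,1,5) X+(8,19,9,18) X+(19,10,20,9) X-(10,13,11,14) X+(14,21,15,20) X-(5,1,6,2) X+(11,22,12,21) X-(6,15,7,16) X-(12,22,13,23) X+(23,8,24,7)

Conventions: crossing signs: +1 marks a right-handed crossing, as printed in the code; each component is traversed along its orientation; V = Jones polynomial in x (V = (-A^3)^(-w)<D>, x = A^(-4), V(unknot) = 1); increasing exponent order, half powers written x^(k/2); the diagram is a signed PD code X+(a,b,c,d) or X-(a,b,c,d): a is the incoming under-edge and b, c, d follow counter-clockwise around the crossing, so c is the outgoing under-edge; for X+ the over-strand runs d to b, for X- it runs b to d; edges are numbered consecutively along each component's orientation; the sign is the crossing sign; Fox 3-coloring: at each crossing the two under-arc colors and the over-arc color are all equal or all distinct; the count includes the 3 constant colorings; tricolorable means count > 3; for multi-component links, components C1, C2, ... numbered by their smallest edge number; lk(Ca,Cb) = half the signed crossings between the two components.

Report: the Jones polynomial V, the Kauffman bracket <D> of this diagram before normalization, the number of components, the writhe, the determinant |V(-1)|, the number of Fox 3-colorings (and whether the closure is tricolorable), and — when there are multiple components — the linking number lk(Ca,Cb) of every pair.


Jones polynomial: V(x) = x^-1 - 1 + 3x - 3x^2 + 4x^3 - 3x^4 + 3x^5 - x^6 + x^7
<D> = A^-22 - A^-18 + 3A^-14 - 3A^-10 + 4A^-6 - 3A^-2 + 3A^2 - A^6 + A^10; writhe +2
components 3, writhe +2 (12 crossings)
linking number lk(C1,C2) = -1
lk(C1,C3): 0
lk(C2,C3) = +3
3-colorings: 3 of 3^12, det 20 — not tricolorable
note: the 3 component pairs carry total linking +2


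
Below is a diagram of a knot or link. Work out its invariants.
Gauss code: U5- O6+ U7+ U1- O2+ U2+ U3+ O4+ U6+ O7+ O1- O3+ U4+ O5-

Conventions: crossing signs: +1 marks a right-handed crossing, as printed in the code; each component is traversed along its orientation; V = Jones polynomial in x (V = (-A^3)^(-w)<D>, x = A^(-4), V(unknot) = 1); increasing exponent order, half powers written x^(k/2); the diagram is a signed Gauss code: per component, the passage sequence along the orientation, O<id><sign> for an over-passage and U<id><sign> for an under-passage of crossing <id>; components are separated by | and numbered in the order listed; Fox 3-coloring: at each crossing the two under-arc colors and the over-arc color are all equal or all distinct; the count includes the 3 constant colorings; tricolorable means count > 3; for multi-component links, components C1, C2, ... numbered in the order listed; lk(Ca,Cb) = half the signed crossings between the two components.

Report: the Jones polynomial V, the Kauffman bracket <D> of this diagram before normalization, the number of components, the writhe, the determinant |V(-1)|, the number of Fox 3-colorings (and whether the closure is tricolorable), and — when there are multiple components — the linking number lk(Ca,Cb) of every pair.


V(x) = x + x^3 - x^4
bracket: A^-7 - A^-3 - A^5, w = +3
1 component, writhe +3, over 7 crossings
det 3, colorings 9 of 3^7 — tricolorable
observation: w = +3 shifts under R1 moves; the (-A^3)^(-3) factor cancels that in V


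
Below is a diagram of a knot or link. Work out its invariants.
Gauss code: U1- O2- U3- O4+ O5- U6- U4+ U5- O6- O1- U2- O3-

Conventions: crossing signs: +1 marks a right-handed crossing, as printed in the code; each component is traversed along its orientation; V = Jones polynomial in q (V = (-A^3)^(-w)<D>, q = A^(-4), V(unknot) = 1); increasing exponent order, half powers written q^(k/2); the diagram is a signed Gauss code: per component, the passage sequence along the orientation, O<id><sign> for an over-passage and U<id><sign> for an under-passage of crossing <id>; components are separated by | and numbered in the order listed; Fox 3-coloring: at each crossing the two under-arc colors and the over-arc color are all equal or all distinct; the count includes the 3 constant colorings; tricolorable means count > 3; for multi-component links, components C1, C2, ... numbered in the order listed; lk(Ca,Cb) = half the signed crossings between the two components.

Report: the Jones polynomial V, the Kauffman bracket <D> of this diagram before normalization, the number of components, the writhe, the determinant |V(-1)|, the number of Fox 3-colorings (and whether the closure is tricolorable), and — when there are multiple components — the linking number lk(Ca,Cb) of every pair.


V(q) = -q^-4 + q^-3 + q^-1
bracket: A^-8 + 1 - A^4, w = -4
1 component, writhe -4, over 6 crossings
det 3, colorings 9 of 3^6 — tricolorable
observation: |V(-1)| = 3: so tricolorable, since 3 divides 3


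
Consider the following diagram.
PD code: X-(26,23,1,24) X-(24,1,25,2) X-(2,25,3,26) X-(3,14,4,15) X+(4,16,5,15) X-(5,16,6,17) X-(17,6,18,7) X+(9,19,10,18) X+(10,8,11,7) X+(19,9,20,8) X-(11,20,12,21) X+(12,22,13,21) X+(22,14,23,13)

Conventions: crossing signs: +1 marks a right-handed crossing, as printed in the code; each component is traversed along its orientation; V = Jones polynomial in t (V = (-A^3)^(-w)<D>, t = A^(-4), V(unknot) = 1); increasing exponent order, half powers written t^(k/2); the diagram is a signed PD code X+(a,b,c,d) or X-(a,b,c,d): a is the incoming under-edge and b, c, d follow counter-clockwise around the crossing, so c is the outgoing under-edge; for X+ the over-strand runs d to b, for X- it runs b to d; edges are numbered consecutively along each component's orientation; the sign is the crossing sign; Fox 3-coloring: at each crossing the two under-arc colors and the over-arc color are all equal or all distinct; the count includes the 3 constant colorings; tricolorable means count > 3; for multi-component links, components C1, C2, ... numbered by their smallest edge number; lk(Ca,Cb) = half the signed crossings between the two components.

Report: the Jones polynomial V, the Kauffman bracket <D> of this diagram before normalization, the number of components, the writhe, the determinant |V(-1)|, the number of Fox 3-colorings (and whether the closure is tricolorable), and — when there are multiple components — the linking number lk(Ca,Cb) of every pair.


V = -t^-4 + t^-3 + t^-1
<D> = -A - A^9 + A^13 (w = -1)
1 component over 13 crossings, w = -1
9 Fox colorings among 3^13, |V(-1)| = 3: tricolorable
why: V spans 3 powers of t: at least 3 crossings in any diagram


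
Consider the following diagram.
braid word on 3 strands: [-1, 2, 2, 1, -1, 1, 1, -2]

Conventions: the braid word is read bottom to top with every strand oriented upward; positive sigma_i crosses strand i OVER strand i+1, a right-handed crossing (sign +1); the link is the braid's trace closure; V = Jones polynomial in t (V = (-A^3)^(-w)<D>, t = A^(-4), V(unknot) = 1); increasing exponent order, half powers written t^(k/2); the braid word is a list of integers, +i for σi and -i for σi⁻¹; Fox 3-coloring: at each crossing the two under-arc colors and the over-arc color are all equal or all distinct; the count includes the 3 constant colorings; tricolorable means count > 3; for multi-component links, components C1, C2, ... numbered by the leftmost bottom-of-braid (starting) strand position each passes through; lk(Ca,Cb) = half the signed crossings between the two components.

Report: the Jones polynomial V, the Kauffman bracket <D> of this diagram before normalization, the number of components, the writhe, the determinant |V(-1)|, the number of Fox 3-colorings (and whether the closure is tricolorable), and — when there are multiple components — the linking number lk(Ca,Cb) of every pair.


V(t) = t + t^3 - t^4
bracket: -A^-10 + A^-6 + A^2, w = +2
1 component, writhe +2, over 8 crossings
det 3, colorings 9 of 3^8 — tricolorable
observation: the span of V is 3, forcing >= 3 crossings in any diagram
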